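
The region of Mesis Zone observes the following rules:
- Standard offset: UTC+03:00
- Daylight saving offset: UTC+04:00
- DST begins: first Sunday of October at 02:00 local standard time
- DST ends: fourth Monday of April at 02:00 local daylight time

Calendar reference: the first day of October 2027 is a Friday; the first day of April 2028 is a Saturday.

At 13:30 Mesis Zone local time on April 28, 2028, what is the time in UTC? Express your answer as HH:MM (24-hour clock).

1 October 2027 is a Friday, so the first Sunday is October 3.
1 April 2028 is a Saturday, so the first Monday is April 3 and the fourth is April 24.
Daylight saving runs 3 October 2027 – 24 April 2028; April 28, 2028 is outside that window, so Mesis Zone is on standard time at UTC+03:00.
13:30 local − 3h = 10:30 UTC.

10:30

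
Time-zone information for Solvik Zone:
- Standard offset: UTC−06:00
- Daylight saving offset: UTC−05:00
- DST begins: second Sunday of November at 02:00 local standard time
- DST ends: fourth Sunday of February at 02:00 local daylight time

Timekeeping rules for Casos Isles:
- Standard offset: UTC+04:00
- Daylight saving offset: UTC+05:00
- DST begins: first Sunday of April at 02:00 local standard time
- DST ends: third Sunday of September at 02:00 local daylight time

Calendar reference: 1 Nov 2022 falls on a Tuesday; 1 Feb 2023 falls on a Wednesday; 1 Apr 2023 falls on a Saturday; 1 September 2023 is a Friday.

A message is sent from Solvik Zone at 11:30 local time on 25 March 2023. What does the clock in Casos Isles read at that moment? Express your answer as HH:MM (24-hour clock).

1 November 2022 is a Tuesday, so the first Sunday is November 6 and the second is November 13.
1 February 2023 is a Wednesday, so the first Sunday is February 5 and the fourth is February 26.
Daylight saving runs 13 November 2022 – 26 February 2023; 25 March 2023 is outside that window, so Solvik Zone is on standard time at UTC−06:00.
11:30 Solvik Zone + 6h = 17:30 UTC.
1 April 2023 is a Saturday, so the first Sunday is April 2.
1 September 2023 is a Friday, so the first Sunday is September 3 and the third is September 17.
At the standard offset (UTC+04:00), 17:30 UTC + 4h = 21:30 Casos Isles standard time.
The standard-time date in Casos Isles, 25 March 2023, does not fall between 2 April and 17 September, so daylight saving is not in effect and Casos Isles is at UTC+04:00.
17:30 UTC + 4h = 21:30 Casos Isles.

21:30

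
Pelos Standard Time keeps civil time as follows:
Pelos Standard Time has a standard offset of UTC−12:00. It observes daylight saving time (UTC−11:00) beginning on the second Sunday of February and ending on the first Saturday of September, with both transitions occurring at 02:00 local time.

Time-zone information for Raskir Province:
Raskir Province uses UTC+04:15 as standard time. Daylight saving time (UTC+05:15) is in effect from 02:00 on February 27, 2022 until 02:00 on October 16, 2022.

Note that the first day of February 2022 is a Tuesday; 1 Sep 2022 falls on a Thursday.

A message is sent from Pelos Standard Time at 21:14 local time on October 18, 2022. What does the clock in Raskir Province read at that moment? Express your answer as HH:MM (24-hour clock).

13:29

1 February 2022 is a Tuesday, so the first Sunday is February 6 and the second is February 13.
1 September 2022 is a Thursday, so the first Saturday is September 3.
October 18, 2022 does not fall between 13 February and 3 September, so daylight saving is not in effect and Pelos Standard Time is at UTC−12:00.
21:14 Pelos Standard Time + 12h = 09:14 UTC (rolling into the next day, 19 October 2022).
At the standard offset (UTC+04:15), 09:14 UTC + 4h15m = 13:29 Raskir Province standard time.
The standard-time date in Raskir Province, October 19, 2022, is outside the daylight-saving period (27 February – 16 October), so Raskir Province is on standard time, UTC+04:15.
09:14 UTC + 4h15m = 13:29 Raskir Province.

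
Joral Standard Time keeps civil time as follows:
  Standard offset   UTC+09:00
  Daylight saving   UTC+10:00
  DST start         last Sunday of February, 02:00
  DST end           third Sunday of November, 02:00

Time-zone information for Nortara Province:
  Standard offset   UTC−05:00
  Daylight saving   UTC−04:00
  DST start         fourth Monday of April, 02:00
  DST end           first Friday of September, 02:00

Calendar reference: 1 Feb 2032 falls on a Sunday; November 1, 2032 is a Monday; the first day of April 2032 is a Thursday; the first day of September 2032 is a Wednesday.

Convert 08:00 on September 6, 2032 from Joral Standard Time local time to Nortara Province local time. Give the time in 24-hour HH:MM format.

17:00

1 February 2032 is a Sunday, so Sundays fall on 1, 8, 15, 22, 29; the last is February 29.
1 November 2032 is a Monday, so the first Sunday is November 7 and the third is November 21.
Daylight saving runs 29 February – 21 November; September 6, 2032 is inside that window, so Joral Standard Time is at UTC+10:00.
08:00 Joral Standard Time − 10h = 22:00 UTC (rolling into the previous day, 5 September 2032).
1 April 2032 is a Thursday, so the first Monday is April 5 and the fourth is April 26.
1 September 2032 is a Wednesday, so the first Friday is September 3.
At the standard offset (UTC−05:00), 22:00 UTC − 5h = 17:00 Nortara Province standard time.
The standard-time date in Nortara Province, September 5, 2032, does not fall between 26 April and 3 September, so daylight saving is not in effect and Nortara Province is at UTC−05:00.
22:00 UTC − 5h = 17:00 Nortara Province.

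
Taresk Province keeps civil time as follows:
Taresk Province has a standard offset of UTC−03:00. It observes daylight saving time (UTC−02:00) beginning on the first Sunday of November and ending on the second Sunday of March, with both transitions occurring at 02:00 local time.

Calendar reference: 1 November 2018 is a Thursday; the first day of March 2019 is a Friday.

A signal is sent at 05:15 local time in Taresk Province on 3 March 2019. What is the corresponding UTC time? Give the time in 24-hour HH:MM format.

1 November 2018 is a Thursday, so the first Sunday is November 4.
1 March 2019 is a Friday, so the first Sunday is March 3 and the second is March 10.
3 March 2019 lies within the daylight-saving period (4 November 2018 – 10 March 2019), so Taresk Province is on daylight time, UTC−02:00.
05:15 local + 2h = 07:15 UTC.

07:15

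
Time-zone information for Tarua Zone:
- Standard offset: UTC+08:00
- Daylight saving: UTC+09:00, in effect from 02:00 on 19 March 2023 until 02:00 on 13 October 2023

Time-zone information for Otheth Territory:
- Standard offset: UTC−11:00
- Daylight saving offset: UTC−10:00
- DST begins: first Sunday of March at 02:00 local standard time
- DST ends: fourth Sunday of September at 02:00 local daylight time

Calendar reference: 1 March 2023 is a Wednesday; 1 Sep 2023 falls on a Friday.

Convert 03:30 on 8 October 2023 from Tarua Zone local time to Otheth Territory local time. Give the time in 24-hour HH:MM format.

Daylight saving runs 19 March – 13 October; 8 October 2023 is inside that window, so Tarua Zone is at UTC+09:00.
03:30 Tarua Zone − 9h = 18:30 UTC (rolling into the previous day, 7 October 2023).
1 March 2023 is a Wednesday, so the first Sunday is March 5.
1 September 2023 is a Friday, so the first Sunday is September 3 and the fourth is September 24.
At the standard offset (UTC−11:00), 18:30 UTC − 11h = 07:30 Otheth Territory standard time.
The standard-time date in Otheth Territory, 7 October 2023, is outside the daylight-saving period (5 March – 24 September), so Otheth Territory is on standard time, UTC−11:00.
18:30 UTC − 11h = 07:30 Otheth Territory.

07:30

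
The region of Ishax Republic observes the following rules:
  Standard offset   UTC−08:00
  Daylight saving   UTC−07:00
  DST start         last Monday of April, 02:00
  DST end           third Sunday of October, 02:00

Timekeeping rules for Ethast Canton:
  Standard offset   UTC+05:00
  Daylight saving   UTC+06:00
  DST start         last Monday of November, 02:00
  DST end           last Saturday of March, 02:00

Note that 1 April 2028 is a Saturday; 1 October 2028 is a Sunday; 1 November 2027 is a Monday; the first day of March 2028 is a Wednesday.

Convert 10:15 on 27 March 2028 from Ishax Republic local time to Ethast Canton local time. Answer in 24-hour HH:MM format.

23:15

1 April 2028 is a Saturday, so Mondays fall on 3, 10, 17, 24; the last is April 24.
1 October 2028 is a Sunday, so the first Sunday is October 1 and the third is October 15.
27 March 2028 does not fall between 24 April and 15 October, so daylight saving is not in effect and Ishax Republic is at UTC−08:00.
10:15 Ishax Republic + 8h = 18:15 UTC.
1 November 2027 is a Monday, so Mondays fall on 1, 8, 15, 22, 29; the last is November 29.
1 March 2028 is a Wednesday, so Saturdays fall on 4, 11, 18, 25; the last is March 25.
At the standard offset (UTC+05:00), 18:15 UTC + 5h = 23:15 Ethast Canton standard time.
The standard-time date in Ethast Canton, 27 March 2028, does not fall between 29 November 2027 and 25 March 2028, so daylight saving is not in effect and Ethast Canton is at UTC+05:00.
18:15 UTC + 5h = 23:15 Ethast Canton.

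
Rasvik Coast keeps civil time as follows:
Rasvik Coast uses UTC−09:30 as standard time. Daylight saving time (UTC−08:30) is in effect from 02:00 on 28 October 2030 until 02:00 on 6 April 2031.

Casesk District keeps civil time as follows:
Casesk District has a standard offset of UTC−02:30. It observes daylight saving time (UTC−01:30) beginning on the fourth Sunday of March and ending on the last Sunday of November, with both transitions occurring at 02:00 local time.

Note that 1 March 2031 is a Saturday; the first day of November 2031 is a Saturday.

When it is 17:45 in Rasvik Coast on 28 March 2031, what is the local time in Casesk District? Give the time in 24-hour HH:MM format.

28 March 2031 falls between 28 October 2030 and 6 April 2031, so daylight saving is in effect and Rasvik Coast is at UTC−08:30.
17:45 Rasvik Coast + 8h30m = 02:15 UTC (rolling into the next day, 29 March 2031).
1 March 2031 is a Saturday, so the first Sunday is March 2 and the fourth is March 23.
1 November 2031 is a Saturday, so Sundays fall on 2, 9, 16, 23, 30; the last is November 30.
At the standard offset (UTC−02:30), 02:15 UTC − 2h30m = 23:45 Casesk District standard time (rolling into the previous day, 28 March 2031).
Daylight saving runs 23 March – 30 November; the standard-time date in Casesk District, 28 March 2031, is inside that window, so Casesk District is at UTC−01:30.
02:15 UTC − 1h30m = 00:45 Casesk District.

00:45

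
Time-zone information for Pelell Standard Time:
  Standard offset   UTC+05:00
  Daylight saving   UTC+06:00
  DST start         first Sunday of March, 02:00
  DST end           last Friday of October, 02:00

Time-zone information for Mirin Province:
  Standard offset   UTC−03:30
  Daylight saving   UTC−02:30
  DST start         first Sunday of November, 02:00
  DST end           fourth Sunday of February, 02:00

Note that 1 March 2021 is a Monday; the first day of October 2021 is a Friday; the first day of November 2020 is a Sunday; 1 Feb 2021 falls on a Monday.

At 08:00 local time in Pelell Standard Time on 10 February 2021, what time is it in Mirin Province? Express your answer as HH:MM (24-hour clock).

1 March 2021 is a Monday, so the first Sunday is March 7.
1 October 2021 is a Friday, so Fridays fall on 1, 8, 15, 22, 29; the last is October 29.
10 February 2021 is outside the daylight-saving period (7 March – 29 October), so Pelell Standard Time is on standard time, UTC+05:00.
08:00 Pelell Standard Time − 5h = 03:00 UTC.
1 November 2020 is a Sunday, so the first Sunday is November 1.
1 February 2021 is a Monday, so the first Sunday is February 7 and the fourth is February 28.
At the standard offset (UTC−03:30), 03:00 UTC − 3h30m = 23:30 Mirin Province standard time (rolling into the previous day, 9 February 2021).
Daylight saving runs 1 November 2020 – 28 February 2021; the standard-time date in Mirin Province, 9 February 2021, is inside that window, so Mirin Province is at UTC−02:30.
03:00 UTC − 2h30m = 00:30 Mirin Province.

00:30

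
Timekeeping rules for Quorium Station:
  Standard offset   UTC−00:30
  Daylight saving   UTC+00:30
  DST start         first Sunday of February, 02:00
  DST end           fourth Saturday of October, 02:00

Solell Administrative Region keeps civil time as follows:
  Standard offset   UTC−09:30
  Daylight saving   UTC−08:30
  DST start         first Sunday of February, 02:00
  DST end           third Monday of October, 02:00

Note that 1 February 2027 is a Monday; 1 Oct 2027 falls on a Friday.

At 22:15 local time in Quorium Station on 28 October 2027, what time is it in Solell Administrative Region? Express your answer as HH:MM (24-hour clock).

1 February 2027 is a Monday, so the first Sunday is February 7.
1 October 2027 is a Friday, so the first Saturday is October 2 and the fourth is October 23.
28 October 2027 is outside the daylight-saving period (7 February – 23 October), so Quorium Station is on standard time, UTC−00:30.
22:15 Quorium Station + 0h30m = 22:45 UTC.
1 February 2027 is a Monday, so the first Sunday is February 7.
1 October 2027 is a Friday, so the first Monday is October 4 and the third is October 18.
At the standard offset (UTC−09:30), 22:45 UTC − 9h30m = 13:15 Solell Administrative Region standard time.
Daylight saving runs 7 February – 18 October; the standard-time date in Solell Administrative Region, 28 October 2027, is outside that window, so Solell Administrative Region is on standard time at UTC−09:30.
22:45 UTC − 9h30m = 13:15 Solell Administrative Region.

13:15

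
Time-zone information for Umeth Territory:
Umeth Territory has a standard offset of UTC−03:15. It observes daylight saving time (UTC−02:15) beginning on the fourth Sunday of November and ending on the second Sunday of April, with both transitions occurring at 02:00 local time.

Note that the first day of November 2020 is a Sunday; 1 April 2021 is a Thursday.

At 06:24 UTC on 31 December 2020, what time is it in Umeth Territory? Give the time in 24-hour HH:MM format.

1 November 2020 is a Sunday, so the first Sunday is November 1 and the fourth is November 22.
1 April 2021 is a Thursday, so the first Sunday is April 4 and the second is April 11.
At the standard offset (UTC−03:15), 06:24 UTC − 3h15m = 03:09 Umeth Territory standard time.
The standard-time date in Umeth Territory, 31 December 2020, falls between 22 November 2020 and 11 April 2021, so daylight saving is in effect and Umeth Territory is at UTC−02:15.
06:24 UTC − 2h15m = 04:09 local.

04:09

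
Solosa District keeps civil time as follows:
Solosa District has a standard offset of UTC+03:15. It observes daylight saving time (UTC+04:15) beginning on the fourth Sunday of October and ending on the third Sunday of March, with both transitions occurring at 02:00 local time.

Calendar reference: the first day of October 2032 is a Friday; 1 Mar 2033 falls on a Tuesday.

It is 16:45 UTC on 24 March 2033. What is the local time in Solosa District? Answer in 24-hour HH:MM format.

1 October 2032 is a Friday, so the first Sunday is October 3 and the fourth is October 24.
1 March 2033 is a Tuesday, so the first Sunday is March 6 and the third is March 20.
At the standard offset (UTC+03:15), 16:45 UTC + 3h15m = 20:00 Solosa District standard time.
The standard-time date in Solosa District, 24 March 2033, does not fall between 24 October 2032 and 20 March 2033, so daylight saving is not in effect and Solosa District is at UTC+03:15.
16:45 UTC + 3h15m = 20:00 local.

20:00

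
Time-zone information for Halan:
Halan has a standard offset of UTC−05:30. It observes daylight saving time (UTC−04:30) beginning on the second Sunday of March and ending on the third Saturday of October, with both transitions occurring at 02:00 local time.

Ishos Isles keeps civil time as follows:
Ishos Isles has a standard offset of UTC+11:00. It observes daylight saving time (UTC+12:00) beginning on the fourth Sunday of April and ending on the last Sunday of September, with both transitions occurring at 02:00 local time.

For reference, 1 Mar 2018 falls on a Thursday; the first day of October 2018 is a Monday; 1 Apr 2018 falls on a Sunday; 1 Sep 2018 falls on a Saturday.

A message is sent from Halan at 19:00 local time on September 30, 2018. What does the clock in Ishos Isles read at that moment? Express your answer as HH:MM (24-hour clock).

1 March 2018 is a Thursday, so the first Sunday is March 4 and the second is March 11.
1 October 2018 is a Monday, so the first Saturday is October 6 and the third is October 20.
Daylight saving runs 11 March – 20 October; September 30, 2018 is inside that window, so Halan is at UTC−04:30.
19:00 Halan + 4h30m = 23:30 UTC.
1 April 2018 is a Sunday, so the first Sunday is April 1 and the fourth is April 22.
1 September 2018 is a Saturday, so Sundays fall on 2, 9, 16, 23, 30; the last is September 30.
At the standard offset (UTC+11:00), 23:30 UTC + 11h = 10:30 Ishos Isles standard time (rolling into the next day, 1 October 2018).
The standard-time date in Ishos Isles, October 1, 2018, is outside the daylight-saving period (22 April – 30 September), so Ishos Isles is on standard time, UTC+11:00.
23:30 UTC + 11h = 10:30 Ishos Isles (rolling into the next day, 1 October 2018).

10:30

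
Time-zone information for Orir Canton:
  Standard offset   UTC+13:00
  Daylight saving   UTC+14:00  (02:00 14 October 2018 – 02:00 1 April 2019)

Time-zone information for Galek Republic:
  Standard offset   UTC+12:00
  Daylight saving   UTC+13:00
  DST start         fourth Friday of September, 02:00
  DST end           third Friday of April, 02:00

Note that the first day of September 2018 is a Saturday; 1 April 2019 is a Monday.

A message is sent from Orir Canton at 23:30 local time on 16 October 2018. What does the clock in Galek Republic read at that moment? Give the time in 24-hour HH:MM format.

22:30

16 October 2018 falls between 14 October 2018 and 1 April 2019, so daylight saving is in effect and Orir Canton is at UTC+14:00.
23:30 Orir Canton − 14h = 09:30 UTC.
1 September 2018 is a Saturday, so the first Friday is September 7 and the fourth is September 28.
1 April 2019 is a Monday, so the first Friday is April 5 and the third is April 19.
At the standard offset (UTC+12:00), 09:30 UTC + 12h = 21:30 Galek Republic standard time.
Daylight saving runs 28 September 2018 – 19 April 2019; the standard-time date in Galek Republic, 16 October 2018, is inside that window, so Galek Republic is at UTC+13:00.
09:30 UTC + 13h = 22:30 Galek Republic.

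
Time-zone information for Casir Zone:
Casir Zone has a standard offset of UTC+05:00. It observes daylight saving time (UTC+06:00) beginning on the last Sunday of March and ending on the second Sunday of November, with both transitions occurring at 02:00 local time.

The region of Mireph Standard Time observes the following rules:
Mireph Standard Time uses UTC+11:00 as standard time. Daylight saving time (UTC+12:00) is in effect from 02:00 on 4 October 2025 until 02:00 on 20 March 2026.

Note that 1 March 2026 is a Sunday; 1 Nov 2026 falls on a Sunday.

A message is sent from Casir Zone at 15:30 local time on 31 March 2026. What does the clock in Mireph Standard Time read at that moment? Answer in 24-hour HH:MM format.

1 March 2026 is a Sunday, so Sundays fall on 1, 8, 15, 22, 29; the last is March 29.
1 November 2026 is a Sunday, so the first Sunday is November 1 and the second is November 8.
31 March 2026 falls between 29 March and 8 November, so daylight saving is in effect and Casir Zone is at UTC+06:00.
15:30 Casir Zone − 6h = 09:30 UTC.
At the standard offset (UTC+11:00), 09:30 UTC + 11h = 20:30 Mireph Standard Time standard time.
The standard-time date in Mireph Standard Time, 31 March 2026, is outside the daylight-saving period (4 October 2025 – 20 March 2026), so Mireph Standard Time is on standard time, UTC+11:00.
09:30 UTC + 11h = 20:30 Mireph Standard Time.

20:30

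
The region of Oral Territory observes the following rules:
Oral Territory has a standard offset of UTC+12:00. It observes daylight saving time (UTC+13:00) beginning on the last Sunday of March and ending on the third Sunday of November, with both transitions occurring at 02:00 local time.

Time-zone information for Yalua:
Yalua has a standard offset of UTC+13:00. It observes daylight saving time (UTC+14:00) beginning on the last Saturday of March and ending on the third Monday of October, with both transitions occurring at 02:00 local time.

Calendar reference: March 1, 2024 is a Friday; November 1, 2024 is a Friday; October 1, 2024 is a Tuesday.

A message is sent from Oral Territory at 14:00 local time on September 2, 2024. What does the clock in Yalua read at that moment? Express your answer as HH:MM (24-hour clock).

1 March 2024 is a Friday, so Sundays fall on 3, 10, 17, 24, 31; the last is March 31.
1 November 2024 is a Friday, so the first Sunday is November 3 and the third is November 17.
Daylight saving runs 31 March – 17 November; September 2, 2024 is inside that window, so Oral Territory is at UTC+13:00.
14:00 Oral Territory − 13h = 01:00 UTC.
1 March 2024 is a Friday, so Saturdays fall on 2, 9, 16, 23, 30; the last is March 30.
1 October 2024 is a Tuesday, so the first Monday is October 7 and the third is October 21.
At the standard offset (UTC+13:00), 01:00 UTC + 13h = 14:00 Yalua standard time.
The standard-time date in Yalua, September 2, 2024, falls between 30 March and 21 October, so daylight saving is in effect and Yalua is at UTC+14:00.
01:00 UTC + 14h = 15:00 Yalua.

15:00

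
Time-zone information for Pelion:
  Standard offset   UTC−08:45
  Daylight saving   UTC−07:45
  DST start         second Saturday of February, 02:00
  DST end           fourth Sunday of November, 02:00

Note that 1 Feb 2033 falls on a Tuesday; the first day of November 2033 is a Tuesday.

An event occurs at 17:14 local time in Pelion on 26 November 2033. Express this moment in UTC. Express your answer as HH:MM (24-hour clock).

00:59

1 February 2033 is a Tuesday, so the first Saturday is February 5 and the second is February 12.
1 November 2033 is a Tuesday, so the first Sunday is November 6 and the fourth is November 27.
Daylight saving runs 12 February – 27 November; 26 November 2033 is inside that window, so Pelion is at UTC−07:45.
17:14 local + 7h45m = 00:59 UTC (rolling into the next day, 27 November 2033).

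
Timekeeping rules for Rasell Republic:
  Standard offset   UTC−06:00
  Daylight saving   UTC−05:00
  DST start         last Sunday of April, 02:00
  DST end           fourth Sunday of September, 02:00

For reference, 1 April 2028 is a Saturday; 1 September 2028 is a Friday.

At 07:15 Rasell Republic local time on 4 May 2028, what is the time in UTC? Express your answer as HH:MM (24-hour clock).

1 April 2028 is a Saturday, so Sundays fall on 2, 9, 16, 23, 30; the last is April 30.
1 September 2028 is a Friday, so the first Sunday is September 3 and the fourth is September 24.
4 May 2028 falls between 30 April and 24 September, so daylight saving is in effect and Rasell Republic is at UTC−05:00.
07:15 local + 5h = 12:15 UTC.

12:15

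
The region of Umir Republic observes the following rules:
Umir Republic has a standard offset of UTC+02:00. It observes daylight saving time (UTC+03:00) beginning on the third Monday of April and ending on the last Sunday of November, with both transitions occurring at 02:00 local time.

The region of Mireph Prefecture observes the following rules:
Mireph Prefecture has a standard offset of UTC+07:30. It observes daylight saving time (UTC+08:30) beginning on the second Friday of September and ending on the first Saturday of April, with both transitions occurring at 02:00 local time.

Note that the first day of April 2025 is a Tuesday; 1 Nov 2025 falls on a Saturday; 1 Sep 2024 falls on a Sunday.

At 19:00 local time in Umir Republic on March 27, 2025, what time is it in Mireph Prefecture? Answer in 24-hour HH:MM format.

01:30

1 April 2025 is a Tuesday, so the first Monday is April 7 and the third is April 21.
1 November 2025 is a Saturday, so Sundays fall on 2, 9, 16, 23, 30; the last is November 30.
March 27, 2025 does not fall between 21 April and 30 November, so daylight saving is not in effect and Umir Republic is at UTC+02:00.
19:00 Umir Republic − 2h = 17:00 UTC.
1 September 2024 is a Sunday, so the first Friday is September 6 and the second is September 13.
1 April 2025 is a Tuesday, so the first Saturday is April 5.
At the standard offset (UTC+07:30), 17:00 UTC + 7h30m = 00:30 Mireph Prefecture standard time (rolling into the next day, 28 March 2025).
Daylight saving runs 13 September 2024 – 5 April 2025; the standard-time date in Mireph Prefecture, March 28, 2025, is inside that window, so Mireph Prefecture is at UTC+08:30.
17:00 UTC + 8h30m = 01:30 Mireph Prefecture (rolling into the next day, 28 March 2025).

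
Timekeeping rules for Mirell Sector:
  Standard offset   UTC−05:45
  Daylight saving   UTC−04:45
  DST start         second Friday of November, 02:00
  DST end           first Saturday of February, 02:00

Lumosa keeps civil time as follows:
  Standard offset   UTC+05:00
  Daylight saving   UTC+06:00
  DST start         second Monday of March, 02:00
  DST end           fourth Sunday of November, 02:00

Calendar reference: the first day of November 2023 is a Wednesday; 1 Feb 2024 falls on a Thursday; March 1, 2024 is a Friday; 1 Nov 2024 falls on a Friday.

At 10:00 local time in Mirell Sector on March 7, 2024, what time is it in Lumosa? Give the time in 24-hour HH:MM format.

20:45

1 November 2023 is a Wednesday, so the first Friday is November 3 and the second is November 10.
1 February 2024 is a Thursday, so the first Saturday is February 3.
March 7, 2024 does not fall between 10 November 2023 and 3 February 2024, so daylight saving is not in effect and Mirell Sector is at UTC−05:45.
10:00 Mirell Sector + 5h45m = 15:45 UTC.
1 March 2024 is a Friday, so the first Monday is March 4 and the second is March 11.
1 November 2024 is a Friday, so the first Sunday is November 3 and the fourth is November 24.
At the standard offset (UTC+05:00), 15:45 UTC + 5h = 20:45 Lumosa standard time.
The standard-time date in Lumosa, March 7, 2024, is outside the daylight-saving period (11 March – 24 November), so Lumosa is on standard time, UTC+05:00.
15:45 UTC + 5h = 20:45 Lumosa.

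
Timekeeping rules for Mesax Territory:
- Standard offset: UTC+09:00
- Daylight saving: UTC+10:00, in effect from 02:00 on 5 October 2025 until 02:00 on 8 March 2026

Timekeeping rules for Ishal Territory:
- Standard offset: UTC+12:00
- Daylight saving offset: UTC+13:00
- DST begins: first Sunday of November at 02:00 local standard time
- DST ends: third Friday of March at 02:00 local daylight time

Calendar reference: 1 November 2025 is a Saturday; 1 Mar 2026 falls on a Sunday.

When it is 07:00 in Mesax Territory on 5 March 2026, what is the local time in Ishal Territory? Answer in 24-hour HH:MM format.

5 March 2026 falls between 5 October 2025 and 8 March 2026, so daylight saving is in effect and Mesax Territory is at UTC+10:00.
07:00 Mesax Territory − 10h = 21:00 UTC (rolling into the previous day, 4 March 2026).
1 November 2025 is a Saturday, so the first Sunday is November 2.
1 March 2026 is a Sunday, so the first Friday is March 6 and the third is March 20.
At the standard offset (UTC+12:00), 21:00 UTC + 12h = 09:00 Ishal Territory standard time (rolling into the next day, 5 March 2026).
The standard-time date in Ishal Territory, 5 March 2026, lies within the daylight-saving period (2 November 2025 – 20 March 2026), so Ishal Territory is on daylight time, UTC+13:00.
21:00 UTC + 13h = 10:00 Ishal Territory (rolling into the next day, 5 March 2026).

10:00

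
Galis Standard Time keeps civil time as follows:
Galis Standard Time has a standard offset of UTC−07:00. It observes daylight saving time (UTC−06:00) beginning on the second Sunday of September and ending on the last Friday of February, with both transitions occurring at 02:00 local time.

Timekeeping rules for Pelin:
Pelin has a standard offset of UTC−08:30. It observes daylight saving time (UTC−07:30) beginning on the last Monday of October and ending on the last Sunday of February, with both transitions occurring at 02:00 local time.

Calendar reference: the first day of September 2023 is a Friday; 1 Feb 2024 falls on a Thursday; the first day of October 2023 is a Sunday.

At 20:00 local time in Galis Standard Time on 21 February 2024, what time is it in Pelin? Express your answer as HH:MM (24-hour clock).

1 September 2023 is a Friday, so the first Sunday is September 3 and the second is September 10.
1 February 2024 is a Thursday, so Fridays fall on 2, 9, 16, 23; the last is February 23.
21 February 2024 falls between 10 September 2023 and 23 February 2024, so daylight saving is in effect and Galis Standard Time is at UTC−06:00.
20:00 Galis Standard Time + 6h = 02:00 UTC (rolling into the next day, 22 February 2024).
1 October 2023 is a Sunday, so Mondays fall on 2, 9, 16, 23, 30; the last is October 30.
1 February 2024 is a Thursday, so Sundays fall on 4, 11, 18, 25; the last is February 25.
At the standard offset (UTC−08:30), 02:00 UTC − 8h30m = 17:30 Pelin standard time (rolling into the previous day, 21 February 2024).
The standard-time date in Pelin, 21 February 2024, falls between 30 October 2023 and 25 February 2024, so daylight saving is in effect and Pelin is at UTC−07:30.
02:00 UTC − 7h30m = 18:30 Pelin (rolling into the previous day, 21 February 2024).

18:30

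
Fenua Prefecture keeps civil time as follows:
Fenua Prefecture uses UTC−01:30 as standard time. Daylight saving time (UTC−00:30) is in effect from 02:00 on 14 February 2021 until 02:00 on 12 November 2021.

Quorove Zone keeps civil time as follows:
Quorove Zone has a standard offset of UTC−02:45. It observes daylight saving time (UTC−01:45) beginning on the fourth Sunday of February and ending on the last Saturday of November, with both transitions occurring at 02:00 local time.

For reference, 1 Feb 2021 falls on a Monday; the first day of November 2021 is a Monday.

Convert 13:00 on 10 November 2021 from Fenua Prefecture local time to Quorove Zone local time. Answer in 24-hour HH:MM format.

10 November 2021 lies within the daylight-saving period (14 February – 12 November), so Fenua Prefecture is on daylight time, UTC−00:30.
13:00 Fenua Prefecture + 0h30m = 13:30 UTC.
1 February 2021 is a Monday, so the first Sunday is February 7 and the fourth is February 28.
1 November 2021 is a Monday, so Saturdays fall on 6, 13, 20, 27; the last is November 27.
At the standard offset (UTC−02:45), 13:30 UTC − 2h45m = 10:45 Quorove Zone standard time.
The standard-time date in Quorove Zone, 10 November 2021, falls between 28 February and 27 November, so daylight saving is in effect and Quorove Zone is at UTC−01:45.
13:30 UTC − 1h45m = 11:45 Quorove Zone.

11:45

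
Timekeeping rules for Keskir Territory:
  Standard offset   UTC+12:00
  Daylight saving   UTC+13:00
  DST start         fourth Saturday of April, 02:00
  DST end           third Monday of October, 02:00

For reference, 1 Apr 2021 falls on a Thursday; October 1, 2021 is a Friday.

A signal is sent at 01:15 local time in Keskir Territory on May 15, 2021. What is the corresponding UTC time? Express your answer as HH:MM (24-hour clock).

12:15

1 April 2021 is a Thursday, so the first Saturday is April 3 and the fourth is April 24.
1 October 2021 is a Friday, so the first Monday is October 4 and the third is October 18.
Daylight saving runs 24 April – 18 October; May 15, 2021 is inside that window, so Keskir Territory is at UTC+13:00.
01:15 local − 13h = 12:15 UTC (rolling into the previous day, 14 May 2021).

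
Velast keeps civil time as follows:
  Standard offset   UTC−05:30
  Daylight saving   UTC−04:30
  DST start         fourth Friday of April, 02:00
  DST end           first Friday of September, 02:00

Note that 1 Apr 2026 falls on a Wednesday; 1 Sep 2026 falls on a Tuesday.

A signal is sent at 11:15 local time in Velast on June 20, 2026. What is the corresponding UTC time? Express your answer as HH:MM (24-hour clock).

1 April 2026 is a Wednesday, so the first Friday is April 3 and the fourth is April 24.
1 September 2026 is a Tuesday, so the first Friday is September 4.
June 20, 2026 falls between 24 April and 4 September, so daylight saving is in effect and Velast is at UTC−04:30.
11:15 local + 4h30m = 15:45 UTC.

15:45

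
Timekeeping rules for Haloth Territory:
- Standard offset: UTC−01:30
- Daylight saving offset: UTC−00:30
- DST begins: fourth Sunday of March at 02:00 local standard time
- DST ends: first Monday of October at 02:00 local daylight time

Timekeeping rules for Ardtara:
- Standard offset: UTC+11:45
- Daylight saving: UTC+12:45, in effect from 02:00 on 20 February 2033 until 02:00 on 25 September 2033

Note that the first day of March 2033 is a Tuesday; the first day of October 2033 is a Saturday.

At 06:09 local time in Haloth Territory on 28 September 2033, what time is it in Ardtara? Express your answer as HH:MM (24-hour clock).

1 March 2033 is a Tuesday, so the first Sunday is March 6 and the fourth is March 27.
1 October 2033 is a Saturday, so the first Monday is October 3.
28 September 2033 lies within the daylight-saving period (27 March – 3 October), so Haloth Territory is on daylight time, UTC−00:30.
06:09 Haloth Territory + 0h30m = 06:39 UTC.
At the standard offset (UTC+11:45), 06:39 UTC + 11h45m = 18:24 Ardtara standard time.
The standard-time date in Ardtara, 28 September 2033, does not fall between 20 February and 25 September, so daylight saving is not in effect and Ardtara is at UTC+11:45.
06:39 UTC + 11h45m = 18:24 Ardtara.

18:24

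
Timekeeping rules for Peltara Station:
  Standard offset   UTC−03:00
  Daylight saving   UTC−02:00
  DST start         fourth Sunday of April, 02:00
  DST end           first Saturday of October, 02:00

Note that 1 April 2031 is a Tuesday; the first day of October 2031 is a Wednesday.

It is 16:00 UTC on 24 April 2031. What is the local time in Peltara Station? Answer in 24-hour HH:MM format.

1 April 2031 is a Tuesday, so the first Sunday is April 6 and the fourth is April 27.
1 October 2031 is a Wednesday, so the first Saturday is October 4.
At the standard offset (UTC−03:00), 16:00 UTC − 3h = 13:00 Peltara Station standard time.
The standard-time date in Peltara Station, 24 April 2031, is outside the daylight-saving period (27 April – 4 October), so Peltara Station is on standard time, UTC−03:00.
16:00 UTC − 3h = 13:00 local.

13:00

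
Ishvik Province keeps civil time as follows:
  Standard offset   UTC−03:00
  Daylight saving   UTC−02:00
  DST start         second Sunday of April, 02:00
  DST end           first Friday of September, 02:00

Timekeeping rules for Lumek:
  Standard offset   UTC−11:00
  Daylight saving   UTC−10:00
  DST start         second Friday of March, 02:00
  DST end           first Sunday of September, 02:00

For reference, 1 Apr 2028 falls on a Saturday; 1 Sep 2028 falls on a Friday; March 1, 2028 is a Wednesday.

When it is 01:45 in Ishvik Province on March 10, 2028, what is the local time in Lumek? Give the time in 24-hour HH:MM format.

1 April 2028 is a Saturday, so the first Sunday is April 2 and the second is April 9.
1 September 2028 is a Friday, so the first Friday is September 1.
Daylight saving runs 9 April – 1 September; March 10, 2028 is outside that window, so Ishvik Province is on standard time at UTC−03:00.
01:45 Ishvik Province + 3h = 04:45 UTC.
1 March 2028 is a Wednesday, so the first Friday is March 3 and the second is March 10.
1 September 2028 is a Friday, so the first Sunday is September 3.
At the standard offset (UTC−11:00), 04:45 UTC − 11h = 17:45 Lumek standard time (rolling into the previous day, 9 March 2028).
Daylight saving runs 10 March – 3 September; the standard-time date in Lumek, March 9, 2028, is outside that window, so Lumek is on standard time at UTC−11:00.
04:45 UTC − 11h = 17:45 Lumek (rolling into the previous day, 9 March 2028).

17:45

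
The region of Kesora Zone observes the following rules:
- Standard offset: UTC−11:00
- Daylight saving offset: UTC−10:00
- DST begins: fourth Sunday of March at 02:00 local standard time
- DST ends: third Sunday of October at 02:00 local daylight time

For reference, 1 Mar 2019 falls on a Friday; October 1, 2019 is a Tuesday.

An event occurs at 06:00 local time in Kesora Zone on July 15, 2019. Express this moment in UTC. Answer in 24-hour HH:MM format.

1 March 2019 is a Friday, so the first Sunday is March 3 and the fourth is March 24.
1 October 2019 is a Tuesday, so the first Sunday is October 6 and the third is October 20.
July 15, 2019 falls between 24 March and 20 October, so daylight saving is in effect and Kesora Zone is at UTC−10:00.
06:00 local + 10h = 16:00 UTC.

16:00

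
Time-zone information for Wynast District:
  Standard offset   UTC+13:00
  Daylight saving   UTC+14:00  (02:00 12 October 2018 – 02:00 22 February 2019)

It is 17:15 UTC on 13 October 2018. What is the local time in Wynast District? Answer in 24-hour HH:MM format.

07:15

At the standard offset (UTC+13:00), 17:15 UTC + 13h = 06:15 Wynast District standard time (rolling into the next day, 14 October 2018).
Daylight saving runs 12 October 2018 – 22 February 2019; the standard-time date in Wynast District, 14 October 2018, is inside that window, so Wynast District is at UTC+14:00.
17:15 UTC + 14h = 07:15 local (rolling into the next day, 14 October 2018).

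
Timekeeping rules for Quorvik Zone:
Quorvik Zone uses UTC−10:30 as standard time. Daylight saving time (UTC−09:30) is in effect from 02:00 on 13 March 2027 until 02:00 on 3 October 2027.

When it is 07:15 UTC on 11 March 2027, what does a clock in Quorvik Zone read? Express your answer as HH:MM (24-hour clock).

20:45

At the standard offset (UTC−10:30), 07:15 UTC − 10h30m = 20:45 Quorvik Zone standard time (rolling into the previous day, 10 March 2027).
Daylight saving runs 13 March – 3 October; the standard-time date in Quorvik Zone, 10 March 2027, is outside that window, so Quorvik Zone is on standard time at UTC−10:30.
07:15 UTC − 10h30m = 20:45 local (rolling into the previous day, 10 March 2027).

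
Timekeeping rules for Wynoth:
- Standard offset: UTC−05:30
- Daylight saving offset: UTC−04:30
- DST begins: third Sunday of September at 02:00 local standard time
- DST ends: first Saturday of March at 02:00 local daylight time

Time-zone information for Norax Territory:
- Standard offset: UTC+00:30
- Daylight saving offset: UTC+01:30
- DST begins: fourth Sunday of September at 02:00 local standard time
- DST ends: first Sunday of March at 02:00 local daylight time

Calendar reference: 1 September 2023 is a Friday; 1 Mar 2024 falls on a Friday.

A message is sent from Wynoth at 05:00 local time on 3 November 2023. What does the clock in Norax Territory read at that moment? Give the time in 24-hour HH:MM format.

11:00

1 September 2023 is a Friday, so the first Sunday is September 3 and the third is September 17.
1 March 2024 is a Friday, so the first Saturday is March 2.
3 November 2023 lies within the daylight-saving period (17 September 2023 – 2 March 2024), so Wynoth is on daylight time, UTC−04:30.
05:00 Wynoth + 4h30m = 09:30 UTC.
1 September 2023 is a Friday, so the first Sunday is September 3 and the fourth is September 24.
1 March 2024 is a Friday, so the first Sunday is March 3.
At the standard offset (UTC+00:30), 09:30 UTC + 0h30m = 10:00 Norax Territory standard time.
The standard-time date in Norax Territory, 3 November 2023, lies within the daylight-saving period (24 September 2023 – 3 March 2024), so Norax Territory is on daylight time, UTC+01:30.
09:30 UTC + 1h30m = 11:00 Norax Territory.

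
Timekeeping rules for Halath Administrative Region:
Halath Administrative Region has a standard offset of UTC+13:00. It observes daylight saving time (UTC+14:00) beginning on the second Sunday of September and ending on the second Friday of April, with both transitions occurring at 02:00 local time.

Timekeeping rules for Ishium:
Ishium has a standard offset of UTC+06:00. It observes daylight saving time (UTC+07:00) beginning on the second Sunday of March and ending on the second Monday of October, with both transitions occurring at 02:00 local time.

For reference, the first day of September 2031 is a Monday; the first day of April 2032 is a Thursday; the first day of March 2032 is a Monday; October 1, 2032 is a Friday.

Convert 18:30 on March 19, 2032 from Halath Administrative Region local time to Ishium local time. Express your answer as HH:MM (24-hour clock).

1 September 2031 is a Monday, so the first Sunday is September 7 and the second is September 14.
1 April 2032 is a Thursday, so the first Friday is April 2 and the second is April 9.
March 19, 2032 lies within the daylight-saving period (14 September 2031 – 9 April 2032), so Halath Administrative Region is on daylight time, UTC+14:00.
18:30 Halath Administrative Region − 14h = 04:30 UTC.
1 March 2032 is a Monday, so the first Sunday is March 7 and the second is March 14.
1 October 2032 is a Friday, so the first Monday is October 4 and the second is October 11.
At the standard offset (UTC+06:00), 04:30 UTC + 6h = 10:30 Ishium standard time.
The standard-time date in Ishium, March 19, 2032, lies within the daylight-saving period (14 March – 11 October), so Ishium is on daylight time, UTC+07:00.
04:30 UTC + 7h = 11:30 Ishium.

11:30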